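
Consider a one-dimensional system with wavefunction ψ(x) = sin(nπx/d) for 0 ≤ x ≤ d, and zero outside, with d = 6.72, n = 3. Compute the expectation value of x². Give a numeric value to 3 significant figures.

⟨x²⟩ = ∫ x²·|ψ|² dx / ∫|ψ|² dx (integrals over the domain).
With sin²θ = (1 − cos2θ)/2 on 0 ≤ x ≤ d: ∫sin²(nπx/d) dx = d/2, ∫x·sin²(nπx/d) dx = d²/4, ∫x²·sin²(nπx/d) dx = d³·(1/6 − 1/(4n²π²)); higher powers xᵏ the same way, integrating xᵏ·cos(2nπx/d) by parts.
State is unnormalized: ∫|ψ|² dx = 3.3600, and ∫ψ*·x²·ψ dx = 49.723, so ⟨x²⟩ = 49.723 / 3.3600.
⟨x²⟩ = 14.799.

14.8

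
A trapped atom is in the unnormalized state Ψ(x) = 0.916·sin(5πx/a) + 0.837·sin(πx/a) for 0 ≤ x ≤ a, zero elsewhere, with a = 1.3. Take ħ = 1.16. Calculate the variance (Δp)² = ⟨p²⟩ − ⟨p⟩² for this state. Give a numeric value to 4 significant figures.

Compute ⟨p⟩ and ⟨p²⟩ separately; (Δp)² = ⟨p²⟩ − ⟨p⟩².
d²/dx² sin(jπx/a) = −(jπ/a)²·sin(jπx/a); on 0 ≤ x ≤ a, ∫sin²(jπx/a) dx = a/2 and ∫sin(jπx/a)·sin(lπx/a) dx = 0 for j ≠ l, so only diagonal terms survive in ∫|Ψ|² and ∫Ψ·Ψ″; ∫Ψ·Ψ′ dx = [Ψ²/2] between the walls = 0.
Normalization: ∫|Ψ|² dx = 1.0008.
⟨p⟩ = 0.0000 and ⟨p²⟩ = 110.64.
(Δp)² = 110.64 − (0.0000)² = 110.64.

110.6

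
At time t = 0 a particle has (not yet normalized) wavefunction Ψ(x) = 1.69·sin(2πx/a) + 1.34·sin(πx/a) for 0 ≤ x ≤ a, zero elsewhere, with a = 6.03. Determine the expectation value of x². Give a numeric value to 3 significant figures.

⟨x²⟩ = ∫ x²·|Ψ|² dx / ∫|Ψ|² dx (integrals over the domain).
On 0 ≤ x ≤ a (j ≠ l): ∫sin²(jπx/a) dx = a/2, ∫sin(jπx/a)·sin(lπx/a) dx = 0; diagonal moments ∫x·sin²(jπx/a) dx = a²/4, ∫x²·sin²(jπx/a) dx = a³·(1/6 − 1/(4j²π²)); cross terms ∫x·sin(jπx/a)·sin(lπx/a) dx = 0 for j + l even and −4jla²/(π²(j² − l²)²) for j + l odd, ∫x²·sin(jπx/a)·sin(lπx/a) dx = (−1)^(j+l)·4jla³/(π²(j² − l²)²); higher powers the same way via product-to-sum and parts.
State is unnormalized: ∫|Ψ|² dx = 14.025, and ∫Ψ*·x²·Ψ dx = 66.610, so ⟨x²⟩ = 66.610 / 14.025.
⟨x²⟩ = 4.7494.

4.75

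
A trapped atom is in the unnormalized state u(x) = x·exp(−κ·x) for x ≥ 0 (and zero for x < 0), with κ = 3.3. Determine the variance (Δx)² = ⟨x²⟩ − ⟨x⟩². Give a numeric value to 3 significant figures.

Compute ⟨x⟩ and ⟨x²⟩ separately, then (Δx)² = ⟨x²⟩ − ⟨x⟩².
Every integrand reduces to terms xʲ·e^(−2κx) on [0, ∞); use ∫₀^∞ xʲ·e^(−2κx) dx = j!/(2κ)^(j+1).
Normalization: ∫|u|² dx = 0.0069566.
⟨x⟩ = 0.45455 and ⟨x²⟩ = 0.27548.
(Δx)² = 0.27548 − (0.45455)² = 0.068871.

0.0689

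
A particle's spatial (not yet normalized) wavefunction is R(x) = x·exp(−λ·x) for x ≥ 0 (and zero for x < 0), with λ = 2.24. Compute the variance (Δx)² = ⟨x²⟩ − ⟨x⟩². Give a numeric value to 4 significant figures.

Compute ⟨x⟩ and ⟨x²⟩ separately, then (Δx)² = ⟨x²⟩ − ⟨x⟩².
Every integrand reduces to terms xʲ·e^(−2λx) on [0, ∞); use ∫₀^∞ xʲ·e^(−2λx) dx = j!/(2λ)^(j+1).
Normalization: ∫|R|² dx = 0.022243.
⟨x⟩ = 0.66964 and ⟨x²⟩ = 0.59790.
(Δx)² = 0.59790 − (0.66964)² = 0.14947.

0.1495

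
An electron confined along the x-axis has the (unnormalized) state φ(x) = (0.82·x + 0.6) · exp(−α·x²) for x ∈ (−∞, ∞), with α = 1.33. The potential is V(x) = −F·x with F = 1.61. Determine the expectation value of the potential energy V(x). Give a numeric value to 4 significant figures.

⟨V⟩ = ∫ V(x)·|φ|² dx / ∫|φ|² dx.
Expand each integrand as polynomial × e^(−2αx²) and use ∫x^(2j)·e^(−2αx²) dx = (2j−1)!!/(4α)^j · √(π/(2α)), odd powers → 0; here √(π/(2α)) = 1.0868.
State is unnormalized: ∫|φ|² dx = 0.52859, and ∫φ*·V(x)·φ dx = -0.32363, so ⟨V⟩ = -0.32363 / 0.52859.
⟨V⟩ = -0.61224.

-0.6122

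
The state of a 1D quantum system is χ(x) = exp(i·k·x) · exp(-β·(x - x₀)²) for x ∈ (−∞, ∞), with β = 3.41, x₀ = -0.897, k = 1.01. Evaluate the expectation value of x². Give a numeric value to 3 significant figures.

0.878

⟨x²⟩ = ∫ x²·|χ|² dx / ∫|χ|² dx (integrals over the domain).
Gaussian moments (u = x − x₀): ∫u^(2j)·e^(−2βu²) du = (2j−1)!!/(4β)^j · √(π/(2β)), odd powers integrate to 0; here √(π/(2β)) = 0.67871.
State is unnormalized: ∫|χ|² dx = 0.67871, and ∫χ*·x²·χ dx = 0.59585, so ⟨x²⟩ = 0.59585 / 0.67871.
⟨x²⟩ = 0.87792.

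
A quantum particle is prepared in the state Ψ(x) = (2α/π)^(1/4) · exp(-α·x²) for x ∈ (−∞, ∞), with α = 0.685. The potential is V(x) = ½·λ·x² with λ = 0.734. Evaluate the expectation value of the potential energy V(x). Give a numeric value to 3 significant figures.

⟨V⟩ = ∫ V(x)·|Ψ|² dx.
Gaussian moments: ∫x^(2j)·e^(−2αx²) dx = (2j−1)!!/(4α)^j · √(π/(2α)), odd powers integrate to 0; here √(π/(2α)) = 1.5143.
⟨V⟩ = 0.13394.

0.134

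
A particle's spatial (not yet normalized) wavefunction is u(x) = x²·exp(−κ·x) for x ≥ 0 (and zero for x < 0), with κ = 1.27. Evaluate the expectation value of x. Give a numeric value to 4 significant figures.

1.969

⟨x⟩ = ∫ x·|u|² dx / ∫|u|² dx (integrals over the domain).
Every integrand reduces to terms xʲ·e^(−2κx) on [0, ∞); use ∫₀^∞ xʲ·e^(−2κx) dx = j!/(2κ)^(j+1).
State is unnormalized: ∫|u|² dx = 0.22701, and ∫u*·x·u dx = 0.44687, so ⟨x⟩ = 0.44687 / 0.22701.
⟨x⟩ = 1.9685.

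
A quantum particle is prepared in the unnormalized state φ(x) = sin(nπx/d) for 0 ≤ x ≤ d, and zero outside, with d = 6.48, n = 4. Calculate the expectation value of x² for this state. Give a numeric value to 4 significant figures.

13.86

⟨x²⟩ = ∫ x²·|φ|² dx / ∫|φ|² dx (integrals over the domain).
With sin²θ = (1 − cos2θ)/2 on 0 ≤ x ≤ d: ∫sin²(nπx/d) dx = d/2, ∫x·sin²(nπx/d) dx = d²/4, ∫x²·sin²(nπx/d) dx = d³·(1/6 − 1/(4n²π²)); higher powers xᵏ the same way, integrating xᵏ·cos(2nπx/d) by parts.
State is unnormalized: ∫|φ|² dx = 3.2400, and ∫φ*·x²·φ dx = 44.919, so ⟨x²⟩ = 44.919 / 3.2400.
⟨x²⟩ = 13.864.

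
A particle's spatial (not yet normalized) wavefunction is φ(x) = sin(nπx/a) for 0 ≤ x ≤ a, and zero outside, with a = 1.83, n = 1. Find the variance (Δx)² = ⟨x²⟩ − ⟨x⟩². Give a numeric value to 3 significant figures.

0.109

Compute ⟨x⟩ and ⟨x²⟩ separately, then (Δx)² = ⟨x²⟩ − ⟨x⟩².
With sin²θ = (1 − cos2θ)/2 on 0 ≤ x ≤ a: ∫sin²(nπx/a) dx = a/2, ∫x·sin²(nπx/a) dx = a²/4, ∫x²·sin²(nπx/a) dx = a³·(1/6 − 1/(4n²π²)); higher powers xᵏ the same way, integrating xᵏ·cos(2nπx/a) by parts.
Normalization: ∫|φ|² dx = 0.91500.
⟨x⟩ = 0.91500 and ⟨x²⟩ = 0.94664.
(Δx)² = 0.94664 − (0.91500)² = 0.10942.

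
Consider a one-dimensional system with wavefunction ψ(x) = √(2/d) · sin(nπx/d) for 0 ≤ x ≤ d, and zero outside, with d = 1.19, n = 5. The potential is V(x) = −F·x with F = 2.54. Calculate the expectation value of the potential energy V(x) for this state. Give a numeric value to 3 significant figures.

-1.51

⟨V⟩ = ∫ V(x)·|ψ|² dx.
With sin²θ = (1 − cos2θ)/2 on 0 ≤ x ≤ d: ∫sin²(nπx/d) dx = d/2, ∫x·sin²(nπx/d) dx = d²/4, ∫x²·sin²(nπx/d) dx = d³·(1/6 − 1/(4n²π²)); higher powers xᵏ the same way, integrating xᵏ·cos(2nπx/d) by parts.
⟨V⟩ = -1.5113.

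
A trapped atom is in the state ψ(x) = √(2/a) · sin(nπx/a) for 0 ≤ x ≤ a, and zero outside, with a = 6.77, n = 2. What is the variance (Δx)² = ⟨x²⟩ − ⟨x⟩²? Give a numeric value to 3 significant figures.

Compute ⟨x⟩ and ⟨x²⟩ separately, then (Δx)² = ⟨x²⟩ − ⟨x⟩².
With sin²θ = (1 − cos2θ)/2 on 0 ≤ x ≤ a: ∫sin²(nπx/a) dx = a/2, ∫x·sin²(nπx/a) dx = a²/4, ∫x²·sin²(nπx/a) dx = a³·(1/6 − 1/(4n²π²)); higher powers xᵏ the same way, integrating xᵏ·cos(2nπx/a) by parts.
⟨x⟩ = 3.3850 and ⟨x²⟩ = 14.697.
(Δx)² = 14.697 − (3.3850)² = 3.2389.

3.24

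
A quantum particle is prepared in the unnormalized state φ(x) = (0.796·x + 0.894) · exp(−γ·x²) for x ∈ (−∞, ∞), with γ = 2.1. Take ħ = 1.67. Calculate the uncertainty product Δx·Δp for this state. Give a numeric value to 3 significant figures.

Δx = √(⟨x²⟩−⟨x⟩²), Δp = √(⟨p²⟩−⟨p⟩²).
Expand each integrand as polynomial × e^(−2γx²) and use ∫x^(2j)·e^(−2γx²) dx = (2j−1)!!/(4γ)^j · √(π/(2γ)), odd powers → 0; here √(π/(2γ)) = 0.86487. Differentiate with the product rule, d/dx e^(−γx²) = −2γx·e^(−γx²).
Normalization: ∫|φ|² dx = 0.75647.
⟨x⟩ = 0.19371, ⟨x²⟩ = 0.13958 ⇒ Δx = 0.31946.
⟨p⟩ = 0.0000, ⟨p²⟩ = 6.8668 ⇒ Δp = 2.6205.
Δx·Δp = 0.83714.

0.837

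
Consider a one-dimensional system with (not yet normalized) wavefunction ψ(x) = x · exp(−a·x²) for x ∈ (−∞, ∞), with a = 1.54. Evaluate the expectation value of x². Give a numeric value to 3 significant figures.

⟨x²⟩ = ∫ x²·|ψ|² dx / ∫|ψ|² dx (integrals over the domain).
Expand each integrand as polynomial × e^(−2ax²) and use ∫x^(2j)·e^(−2ax²) dx = (2j−1)!!/(4a)^j · √(π/(2a)), odd powers → 0; here √(π/(2a)) = 1.0099.
State is unnormalized: ∫|ψ|² dx = 0.16395, and ∫ψ*·x²·ψ dx = 0.079847, so ⟨x²⟩ = 0.079847 / 0.16395.
⟨x²⟩ = 0.48701.

0.487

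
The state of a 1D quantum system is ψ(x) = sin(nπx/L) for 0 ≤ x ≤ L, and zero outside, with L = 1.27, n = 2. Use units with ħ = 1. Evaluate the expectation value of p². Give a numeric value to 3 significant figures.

p² ψ = −ħ² d²ψ/dx²; ⟨p²⟩ = −ħ² ∫ ψ*·ψ'' dx / ∫|ψ|² dx.
d/dx sin(nπx/L) = (nπ/L)·cos(nπx/L) and d²/dx² sin(nπx/L) = −(nπ/L)²·sin(nπx/L); on 0 ≤ x ≤ L, ∫sin²(nπx/L) dx = L/2 and ∫sin(nπx/L)·cos(nπx/L) dx = 0.
State is unnormalized: ∫|ψ|² dx = 0.63500, and ∫ψ*·(−ħ² ψ'') dx = 15.543, so ⟨p²⟩ = 15.543 / 0.63500.
⟨p²⟩ = 24.477.

24.5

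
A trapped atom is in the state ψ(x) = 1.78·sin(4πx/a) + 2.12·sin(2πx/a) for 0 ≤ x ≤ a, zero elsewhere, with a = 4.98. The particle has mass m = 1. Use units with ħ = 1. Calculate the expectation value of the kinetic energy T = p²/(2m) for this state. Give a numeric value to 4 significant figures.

1.783

T = −(ħ²/2m) d²/dx², so ⟨T⟩ = −(ħ²/2m) ∫ ψ*·ψ'' dx / ∫|ψ|² dx; with m = 1.
d²/dx² sin(jπx/a) = −(jπ/a)²·sin(jπx/a); on 0 ≤ x ≤ a, ∫sin²(jπx/a) dx = a/2 and ∫sin(jπx/a)·sin(lπx/a) dx = 0 for j ≠ l, so only diagonal terms survive in ∫|ψ|² and ∫ψ·ψ″; ∫ψ·ψ′ dx = [ψ²/2] between the walls = 0.
State is unnormalized: ∫|ψ|² dx = 19.080, and ∫ψ*·(−ħ²/2m · ψ'') dx = 34.024, so ⟨T⟩ = 34.024 / 19.080.
⟨T⟩ = 1.7832.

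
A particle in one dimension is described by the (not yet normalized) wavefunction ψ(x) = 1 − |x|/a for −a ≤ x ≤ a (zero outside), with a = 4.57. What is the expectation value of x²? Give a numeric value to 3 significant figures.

2.09

⟨x²⟩ = ∫ x²·|ψ|² dx / ∫|ψ|² dx (integrals over the domain).
ψ is even, so ∫ over [−a, a] = 2∫₀ᵃ with ψ = 1 − x/a there: ∫₀ᵃ (1 − x/a)² dx = a/3, ∫₀ᵃ x²(1 − x/a)² dx = a³/30, ∫₀ᵃ x⁴(1 − x/a)² dx = a⁵/105.
State is unnormalized: ∫|ψ|² dx = 3.0467, and ∫ψ*·x²·ψ dx = 6.3629, so ⟨x²⟩ = 6.3629 / 3.0467.
⟨x²⟩ = 2.0885.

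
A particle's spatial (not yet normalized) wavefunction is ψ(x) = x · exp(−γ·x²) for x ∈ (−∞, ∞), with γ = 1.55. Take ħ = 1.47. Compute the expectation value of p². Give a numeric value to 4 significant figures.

10.05

p² ψ = −ħ² d²ψ/dx²; ⟨p²⟩ = −ħ² ∫ ψ*·ψ'' dx / ∫|ψ|² dx.
Expand each integrand as polynomial × e^(−2γx²) and use ∫x^(2j)·e^(−2γx²) dx = (2j−1)!!/(4γ)^j · √(π/(2γ)), odd powers → 0; here √(π/(2γ)) = 1.0067. Differentiate with the product rule, d/dx e^(−γx²) = −2γx·e^(−γx²).
State is unnormalized: ∫|ψ|² dx = 0.16237, and ∫ψ*·(−ħ² ψ'') dx = 1.6315, so ⟨p²⟩ = 1.6315 / 0.16237.
⟨p²⟩ = 10.048.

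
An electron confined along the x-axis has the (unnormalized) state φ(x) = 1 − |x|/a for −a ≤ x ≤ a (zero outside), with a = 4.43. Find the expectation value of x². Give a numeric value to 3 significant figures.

⟨x²⟩ = ∫ x²·|φ|² dx / ∫|φ|² dx (integrals over the domain).
φ is even, so ∫ over [−a, a] = 2∫₀ᵃ with φ = 1 − x/a there: ∫₀ᵃ (1 − x/a)² dx = a/3, ∫₀ᵃ x²(1 − x/a)² dx = a³/30, ∫₀ᵃ x⁴(1 − x/a)² dx = a⁵/105.
State is unnormalized: ∫|φ|² dx = 2.9533, and ∫φ*·x²·φ dx = 5.7959, so ⟨x²⟩ = 5.7959 / 2.9533.
⟨x²⟩ = 1.9625.

1.96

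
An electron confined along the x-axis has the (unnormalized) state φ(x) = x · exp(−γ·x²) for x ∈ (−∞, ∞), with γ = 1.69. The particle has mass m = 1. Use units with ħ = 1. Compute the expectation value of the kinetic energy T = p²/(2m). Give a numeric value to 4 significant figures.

2.535

T = −(ħ²/2m) d²/dx², so ⟨T⟩ = −(ħ²/2m) ∫ φ*·φ'' dx / ∫|φ|² dx; with m = 1.
Expand each integrand as polynomial × e^(−2γx²) and use ∫x^(2j)·e^(−2γx²) dx = (2j−1)!!/(4γ)^j · √(π/(2γ)), odd powers → 0; here √(π/(2γ)) = 0.96409. Differentiate with the product rule, d/dx e^(−γx²) = −2γx·e^(−γx²).
State is unnormalized: ∫|φ|² dx = 0.14262, and ∫φ*·(−ħ²/2m · φ'') dx = 0.36153, so ⟨T⟩ = 0.36153 / 0.14262.
⟨T⟩ = 2.5350.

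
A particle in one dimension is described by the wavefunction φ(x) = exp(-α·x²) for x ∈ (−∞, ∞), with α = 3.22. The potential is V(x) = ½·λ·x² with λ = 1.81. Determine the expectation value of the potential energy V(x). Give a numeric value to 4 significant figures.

0.07026

⟨V⟩ = ∫ V(x)·|φ|² dx / ∫|φ|² dx.
Gaussian moments: ∫x^(2j)·e^(−2αx²) dx = (2j−1)!!/(4α)^j · √(π/(2α)), odd powers integrate to 0; here √(π/(2α)) = 0.69844.
State is unnormalized: ∫|φ|² dx = 0.69844, and ∫φ*·V(x)·φ dx = 0.049075, so ⟨V⟩ = 0.049075 / 0.69844.
⟨V⟩ = 0.070264.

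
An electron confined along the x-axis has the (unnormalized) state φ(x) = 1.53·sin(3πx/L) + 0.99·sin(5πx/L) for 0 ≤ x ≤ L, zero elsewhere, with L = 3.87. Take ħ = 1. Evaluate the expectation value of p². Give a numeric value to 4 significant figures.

p² φ = −ħ² d²φ/dx²; ⟨p²⟩ = −ħ² ∫ φ*·φ'' dx / ∫|φ|² dx.
d²/dx² sin(jπx/L) = −(jπ/L)²·sin(jπx/L); on 0 ≤ x ≤ L, ∫sin²(jπx/L) dx = L/2 and ∫sin(jπx/L)·sin(lπx/L) dx = 0 for j ≠ l, so only diagonal terms survive in ∫|φ|² and ∫φ·φ″; ∫φ·φ′ dx = [φ²/2] between the walls = 0.
State is unnormalized: ∫|φ|² dx = 6.4261, and ∫φ*·(−ħ² φ'') dx = 58.109, so ⟨p²⟩ = 58.109 / 6.4261.
⟨p²⟩ = 9.0426.

9.043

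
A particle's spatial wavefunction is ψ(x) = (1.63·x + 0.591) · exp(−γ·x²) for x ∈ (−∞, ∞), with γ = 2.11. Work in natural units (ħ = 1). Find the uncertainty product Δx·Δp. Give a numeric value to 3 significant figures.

Δx = √(⟨x²⟩−⟨x⟩²), Δp = √(⟨p²⟩−⟨p⟩²).
Expand each integrand as polynomial × e^(−2γx²) and use ∫x^(2j)·e^(−2γx²) dx = (2j−1)!!/(4γ)^j · √(π/(2γ)), odd powers → 0; here √(π/(2γ)) = 0.86282. Differentiate with the product rule, d/dx e^(−γx²) = −2γx·e^(−γx²).
Normalization: ∫|ψ|² dx = 0.57298.
⟨x⟩ = 0.34375, ⟨x²⟩ = 0.23081 ⇒ Δx = 0.33563.
⟨p⟩ = 0.0000, ⟨p²⟩ = 4.1104 ⇒ Δp = 2.0274.
Δx·Δp = 0.68047.

0.680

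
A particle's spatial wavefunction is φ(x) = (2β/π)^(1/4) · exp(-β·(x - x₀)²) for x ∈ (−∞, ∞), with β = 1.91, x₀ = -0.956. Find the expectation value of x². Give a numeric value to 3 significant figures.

1.04

⟨x²⟩ = ∫ x²·|φ|² dx (integrals over the domain).
Gaussian moments (u = x − x₀): ∫u^(2j)·e^(−2βu²) du = (2j−1)!!/(4β)^j · √(π/(2β)), odd powers integrate to 0; here √(π/(2β)) = 0.90687.
⟨x²⟩ = 1.0448.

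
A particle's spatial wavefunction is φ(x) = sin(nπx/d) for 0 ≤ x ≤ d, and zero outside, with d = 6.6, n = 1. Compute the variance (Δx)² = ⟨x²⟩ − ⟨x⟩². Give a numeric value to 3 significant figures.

1.42

Compute ⟨x⟩ and ⟨x²⟩ separately, then (Δx)² = ⟨x²⟩ − ⟨x⟩².
With sin²θ = (1 − cos2θ)/2 on 0 ≤ x ≤ d: ∫sin²(nπx/d) dx = d/2, ∫x·sin²(nπx/d) dx = d²/4, ∫x²·sin²(nπx/d) dx = d³·(1/6 − 1/(4n²π²)); higher powers xᵏ the same way, integrating xᵏ·cos(2nπx/d) by parts.
Normalization: ∫|φ|² dx = 3.3000.
⟨x⟩ = 3.3000 and ⟨x²⟩ = 12.313.
(Δx)² = 12.313 − (3.3000)² = 1.4232.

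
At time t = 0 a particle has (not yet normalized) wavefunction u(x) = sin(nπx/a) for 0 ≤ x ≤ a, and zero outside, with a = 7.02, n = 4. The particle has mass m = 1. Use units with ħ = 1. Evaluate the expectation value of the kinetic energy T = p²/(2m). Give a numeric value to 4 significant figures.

1.602

T = −(ħ²/2m) d²/dx², so ⟨T⟩ = −(ħ²/2m) ∫ u*·u'' dx / ∫|u|² dx; with m = 1.
d/dx sin(nπx/a) = (nπ/a)·cos(nπx/a) and d²/dx² sin(nπx/a) = −(nπ/a)²·sin(nπx/a); on 0 ≤ x ≤ a, ∫sin²(nπx/a) dx = a/2 and ∫sin(nπx/a)·cos(nπx/a) dx = 0.
State is unnormalized: ∫|u|² dx = 3.5100, and ∫u*·(−ħ²/2m · u'') dx = 5.6237, so ⟨T⟩ = 5.6237 / 3.5100.
⟨T⟩ = 1.6022.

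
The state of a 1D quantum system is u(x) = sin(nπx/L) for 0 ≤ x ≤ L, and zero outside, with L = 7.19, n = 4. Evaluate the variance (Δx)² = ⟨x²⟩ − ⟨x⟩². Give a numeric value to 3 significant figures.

Compute ⟨x⟩ and ⟨x²⟩ separately, then (Δx)² = ⟨x²⟩ − ⟨x⟩².
With sin²θ = (1 − cos2θ)/2 on 0 ≤ x ≤ L: ∫sin²(nπx/L) dx = L/2, ∫x·sin²(nπx/L) dx = L²/4, ∫x²·sin²(nπx/L) dx = L³·(1/6 − 1/(4n²π²)); higher powers xᵏ the same way, integrating xᵏ·cos(2nπx/L) by parts.
Normalization: ∫|u|² dx = 3.5950.
⟨x⟩ = 3.5950 and ⟨x²⟩ = 17.068.
(Δx)² = 17.068 − (3.5950)² = 4.1443.

4.14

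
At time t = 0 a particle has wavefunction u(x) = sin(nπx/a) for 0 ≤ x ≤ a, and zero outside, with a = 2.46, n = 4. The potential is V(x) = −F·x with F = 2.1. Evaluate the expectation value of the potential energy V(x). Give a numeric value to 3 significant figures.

⟨V⟩ = ∫ V(x)·|u|² dx / ∫|u|² dx.
With sin²θ = (1 − cos2θ)/2 on 0 ≤ x ≤ a: ∫sin²(nπx/a) dx = a/2, ∫x·sin²(nπx/a) dx = a²/4, ∫x²·sin²(nπx/a) dx = a³·(1/6 − 1/(4n²π²)); higher powers xᵏ the same way, integrating xᵏ·cos(2nπx/a) by parts.
State is unnormalized: ∫|u|² dx = 1.2300, and ∫u*·V(x)·u dx = -3.1771, so ⟨V⟩ = -3.1771 / 1.2300.
⟨V⟩ = -2.5830.

-2.58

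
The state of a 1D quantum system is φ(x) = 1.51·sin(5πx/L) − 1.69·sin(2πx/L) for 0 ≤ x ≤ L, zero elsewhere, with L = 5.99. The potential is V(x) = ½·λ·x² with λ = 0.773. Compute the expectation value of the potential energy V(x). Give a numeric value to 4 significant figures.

⟨V⟩ = ∫ V(x)·|φ|² dx / ∫|φ|² dx.
On 0 ≤ x ≤ L (j ≠ l): ∫sin²(jπx/L) dx = L/2, ∫sin(jπx/L)·sin(lπx/L) dx = 0; diagonal moments ∫x·sin²(jπx/L) dx = L²/4, ∫x²·sin²(jπx/L) dx = L³·(1/6 − 1/(4j²π²)); cross terms ∫x·sin(jπx/L)·sin(lπx/L) dx = 0 for j + l even and −4jlL²/(π²(j² − l²)²) for j + l odd, ∫x²·sin(jπx/L)·sin(lπx/L) dx = (−1)^(j+l)·4jlL³/(π²(j² − l²)²); higher powers the same way via product-to-sum and parts.
State is unnormalized: ∫|φ|² dx = 15.383, and ∫φ*·V(x)·φ dx = 73.310, so ⟨V⟩ = 73.310 / 15.383.
⟨V⟩ = 4.7657.

4.766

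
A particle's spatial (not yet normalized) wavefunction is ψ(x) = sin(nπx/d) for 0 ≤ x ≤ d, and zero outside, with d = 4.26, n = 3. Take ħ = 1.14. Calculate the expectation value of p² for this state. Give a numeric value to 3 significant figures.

p² ψ = −ħ² d²ψ/dx²; ⟨p²⟩ = −ħ² ∫ ψ*·ψ'' dx / ∫|ψ|² dx.
d/dx sin(nπx/d) = (nπ/d)·cos(nπx/d) and d²/dx² sin(nπx/d) = −(nπ/d)²·sin(nπx/d); on 0 ≤ x ≤ d, ∫sin²(nπx/d) dx = d/2 and ∫sin(nπx/d)·cos(nπx/d) dx = 0.
State is unnormalized: ∫|ψ|² dx = 2.1300, and ∫ψ*·(−ħ² ψ'') dx = 13.549, so ⟨p²⟩ = 13.549 / 2.1300.
⟨p²⟩ = 6.3611.

6.36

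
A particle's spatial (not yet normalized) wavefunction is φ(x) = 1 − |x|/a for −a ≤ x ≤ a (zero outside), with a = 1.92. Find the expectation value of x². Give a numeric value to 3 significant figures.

0.369

⟨x²⟩ = ∫ x²·|φ|² dx / ∫|φ|² dx (integrals over the domain).
φ is even, so ∫ over [−a, a] = 2∫₀ᵃ with φ = 1 − x/a there: ∫₀ᵃ (1 − x/a)² dx = a/3, ∫₀ᵃ x²(1 − x/a)² dx = a³/30, ∫₀ᵃ x⁴(1 − x/a)² dx = a⁵/105.
State is unnormalized: ∫|φ|² dx = 1.2800, and ∫φ*·x²·φ dx = 0.47186, so ⟨x²⟩ = 0.47186 / 1.2800.
⟨x²⟩ = 0.36864.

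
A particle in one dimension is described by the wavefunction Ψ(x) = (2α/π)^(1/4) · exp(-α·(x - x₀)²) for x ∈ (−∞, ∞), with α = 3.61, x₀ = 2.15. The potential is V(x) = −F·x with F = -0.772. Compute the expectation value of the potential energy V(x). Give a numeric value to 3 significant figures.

1.66

⟨V⟩ = ∫ V(x)·|Ψ|² dx.
Gaussian moments (u = x − x₀): ∫u^(2j)·e^(−2αu²) du = (2j−1)!!/(4α)^j · √(π/(2α)), odd powers integrate to 0; here √(π/(2α)) = 0.65964.
⟨V⟩ = 1.6598.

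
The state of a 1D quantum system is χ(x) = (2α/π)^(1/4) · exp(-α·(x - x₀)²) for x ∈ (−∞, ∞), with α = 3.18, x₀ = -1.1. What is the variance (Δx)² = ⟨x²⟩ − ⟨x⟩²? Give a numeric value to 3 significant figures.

0.0786

Compute ⟨x⟩ and ⟨x²⟩ separately, then (Δx)² = ⟨x²⟩ − ⟨x⟩².
Gaussian moments (u = x − x₀): ∫u^(2j)·e^(−2αu²) du = (2j−1)!!/(4α)^j · √(π/(2α)), odd powers integrate to 0; here √(π/(2α)) = 0.70282.
⟨x⟩ = -1.1000 and ⟨x²⟩ = 1.2886.
(Δx)² = 1.2886 − (-1.1000)² = 0.078616.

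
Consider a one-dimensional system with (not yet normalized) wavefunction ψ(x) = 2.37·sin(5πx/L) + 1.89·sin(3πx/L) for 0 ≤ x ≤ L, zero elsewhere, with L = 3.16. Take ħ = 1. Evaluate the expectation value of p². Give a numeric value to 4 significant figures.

18.56

p² ψ = −ħ² d²ψ/dx²; ⟨p²⟩ = −ħ² ∫ ψ*·ψ'' dx / ∫|ψ|² dx.
d²/dx² sin(jπx/L) = −(jπ/L)²·sin(jπx/L); on 0 ≤ x ≤ L, ∫sin²(jπx/L) dx = L/2 and ∫sin(jπx/L)·sin(lπx/L) dx = 0 for j ≠ l, so only diagonal terms survive in ∫|ψ|² and ∫ψ·ψ″; ∫ψ·ψ′ dx = [ψ²/2] between the walls = 0.
State is unnormalized: ∫|ψ|² dx = 14.519, and ∫ψ*·(−ħ² ψ'') dx = 269.50, so ⟨p²⟩ = 269.50 / 14.519.
⟨p²⟩ = 18.562.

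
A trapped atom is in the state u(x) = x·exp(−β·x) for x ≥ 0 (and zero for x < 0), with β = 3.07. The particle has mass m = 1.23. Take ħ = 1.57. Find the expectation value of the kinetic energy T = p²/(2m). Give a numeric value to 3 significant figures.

T = −(ħ²/2m) d²/dx², so ⟨T⟩ = −(ħ²/2m) ∫ u*·u'' dx / ∫|u|² dx; with m = 1.23.
Differentiate x·exp(−β·x) with the product rule; every integrand then reduces to terms xʲ·e^(−2βx) on [0, ∞), with ∫₀^∞ xʲ·e^(−2βx) dx = j!/(2β)^(j+1).
State is unnormalized: ∫|u|² dx = 0.0086402, and ∫u*·(−ħ²/2m · u'') dx = 0.081595, so ⟨T⟩ = 0.081595 / 0.0086402.
⟨T⟩ = 9.4437.

9.44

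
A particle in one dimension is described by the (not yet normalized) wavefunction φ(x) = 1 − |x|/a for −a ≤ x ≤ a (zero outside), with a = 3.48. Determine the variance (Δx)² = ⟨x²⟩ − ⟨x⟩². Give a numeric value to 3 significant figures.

Compute ⟨x⟩ and ⟨x²⟩ separately, then (Δx)² = ⟨x²⟩ − ⟨x⟩².
φ is even, so ∫ over [−a, a] = 2∫₀ᵃ with φ = 1 − x/a there: ∫₀ᵃ (1 − x/a)² dx = a/3, ∫₀ᵃ x²(1 − x/a)² dx = a³/30, ∫₀ᵃ x⁴(1 − x/a)² dx = a⁵/105.
Normalization: ∫|φ|² dx = 2.3200.
⟨x⟩ = 0.0000 and ⟨x²⟩ = 1.2110.
(Δx)² = 1.2110 − (0.0000)² = 1.2110.

1.21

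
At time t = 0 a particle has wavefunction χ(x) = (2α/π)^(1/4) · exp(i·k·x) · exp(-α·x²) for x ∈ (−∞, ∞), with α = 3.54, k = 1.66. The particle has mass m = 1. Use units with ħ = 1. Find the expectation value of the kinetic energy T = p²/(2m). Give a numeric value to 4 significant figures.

3.148

T = −(ħ²/2m) d²/dx², so ⟨T⟩ = −(ħ²/2m) ∫ χ*·χ'' dx; with m = 1.
Gaussian moments: ∫x^(2j)·e^(−2αx²) dx = (2j−1)!!/(4α)^j · √(π/(2α)), odd powers integrate to 0; here √(π/(2α)) = 0.66613. Derivatives: χ′ = (ik − 2αx)·χ, χ″ = ((ik − 2αx)² − 2α)·χ; the odd-in-x pieces drop out.
⟨T⟩ = 3.1478.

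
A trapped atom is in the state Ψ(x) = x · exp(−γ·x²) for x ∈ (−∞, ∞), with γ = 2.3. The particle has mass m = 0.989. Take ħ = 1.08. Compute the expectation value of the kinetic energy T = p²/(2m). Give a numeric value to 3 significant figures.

4.07

T = −(ħ²/2m) d²/dx², so ⟨T⟩ = −(ħ²/2m) ∫ Ψ*·Ψ'' dx / ∫|Ψ|² dx; with m = 0.989.
Expand each integrand as polynomial × e^(−2γx²) and use ∫x^(2j)·e^(−2γx²) dx = (2j−1)!!/(4γ)^j · √(π/(2γ)), odd powers → 0; here √(π/(2γ)) = 0.82641. Differentiate with the product rule, d/dx e^(−γx²) = −2γx·e^(−γx²).
State is unnormalized: ∫|Ψ|² dx = 0.089827, and ∫Ψ*·(−ħ²/2m · Ψ'') dx = 0.36549, so ⟨T⟩ = 0.36549 / 0.089827.
⟨T⟩ = 4.0688.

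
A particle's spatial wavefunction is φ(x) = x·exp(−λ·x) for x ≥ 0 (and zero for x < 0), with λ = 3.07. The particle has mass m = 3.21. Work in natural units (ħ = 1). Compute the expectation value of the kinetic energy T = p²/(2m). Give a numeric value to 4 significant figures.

1.468

T = −(ħ²/2m) d²/dx², so ⟨T⟩ = −(ħ²/2m) ∫ φ*·φ'' dx / ∫|φ|² dx; with m = 3.21.
Differentiate x·exp(−λ·x) with the product rule; every integrand then reduces to terms xʲ·e^(−2λx) on [0, ∞), with ∫₀^∞ xʲ·e^(−2λx) dx = j!/(2λ)^(j+1).
State is unnormalized: ∫|φ|² dx = 0.0086402, and ∫φ*·(−ħ²/2m · φ'') dx = 0.012684, so ⟨T⟩ = 0.012684 / 0.0086402.
⟨T⟩ = 1.4681.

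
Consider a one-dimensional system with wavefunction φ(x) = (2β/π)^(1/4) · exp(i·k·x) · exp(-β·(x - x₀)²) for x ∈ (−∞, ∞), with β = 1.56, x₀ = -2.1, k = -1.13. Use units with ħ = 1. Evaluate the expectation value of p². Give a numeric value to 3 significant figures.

2.84

p² φ = −ħ² d²φ/dx²; ⟨p²⟩ = −ħ² ∫ φ*·φ'' dx.
Gaussian moments (u = x − x₀): ∫u^(2j)·e^(−2βu²) du = (2j−1)!!/(4β)^j · √(π/(2β)), odd powers integrate to 0; here √(π/(2β)) = 1.0035. Derivatives: φ′ = (ik − 2βu)·φ, φ″ = ((ik − 2βu)² − 2β)·φ; the odd-in-u pieces drop out.
⟨p²⟩ = 2.8369.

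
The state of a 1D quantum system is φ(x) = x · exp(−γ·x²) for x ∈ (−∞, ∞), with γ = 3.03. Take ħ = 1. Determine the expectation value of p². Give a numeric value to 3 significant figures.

p² φ = −ħ² d²φ/dx²; ⟨p²⟩ = −ħ² ∫ φ*·φ'' dx / ∫|φ|² dx.
Expand each integrand as polynomial × e^(−2γx²) and use ∫x^(2j)·e^(−2γx²) dx = (2j−1)!!/(4γ)^j · √(π/(2γ)), odd powers → 0; here √(π/(2γ)) = 0.72001. Differentiate with the product rule, d/dx e^(−γx²) = −2γx·e^(−γx²).
State is unnormalized: ∫|φ|² dx = 0.059407, and ∫φ*·(−ħ² φ'') dx = 0.54001, so ⟨p²⟩ = 0.54001 / 0.059407.
⟨p²⟩ = 9.0900.

9.09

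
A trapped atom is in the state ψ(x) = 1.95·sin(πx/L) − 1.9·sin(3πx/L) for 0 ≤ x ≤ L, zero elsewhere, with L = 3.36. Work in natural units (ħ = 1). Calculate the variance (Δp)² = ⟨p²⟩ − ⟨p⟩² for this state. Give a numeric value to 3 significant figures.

Compute ⟨p⟩ and ⟨p²⟩ separately; (Δp)² = ⟨p²⟩ − ⟨p⟩².
d²/dx² sin(jπx/L) = −(jπ/L)²·sin(jπx/L); on 0 ≤ x ≤ L, ∫sin²(jπx/L) dx = L/2 and ∫sin(jπx/L)·sin(lπx/L) dx = 0 for j ≠ l, so only diagonal terms survive in ∫|ψ|² and ∫ψ·ψ″; ∫ψ·ψ′ dx = [ψ²/2] between the walls = 0.
Normalization: ∫|ψ|² dx = 12.453.
⟨p⟩ = 0.0000 and ⟨p²⟩ = 4.2803.
(Δp)² = 4.2803 − (0.0000)² = 4.2803.

4.28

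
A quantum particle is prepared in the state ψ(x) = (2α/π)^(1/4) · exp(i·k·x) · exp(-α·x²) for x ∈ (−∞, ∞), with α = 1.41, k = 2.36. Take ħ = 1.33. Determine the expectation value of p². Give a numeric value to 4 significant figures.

12.35

p² ψ = −ħ² d²ψ/dx²; ⟨p²⟩ = −ħ² ∫ ψ*·ψ'' dx.
Gaussian moments: ∫x^(2j)·e^(−2αx²) dx = (2j−1)!!/(4α)^j · √(π/(2α)), odd powers integrate to 0; here √(π/(2α)) = 1.0555. Derivatives: ψ′ = (ik − 2αx)·ψ, ψ″ = ((ik − 2αx)² − 2α)·ψ; the odd-in-x pieces drop out.
⟨p²⟩ = 12.346.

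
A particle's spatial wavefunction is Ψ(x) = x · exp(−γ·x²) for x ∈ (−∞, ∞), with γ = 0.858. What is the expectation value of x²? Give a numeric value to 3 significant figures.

⟨x²⟩ = ∫ x²·|Ψ|² dx / ∫|Ψ|² dx (integrals over the domain).
Expand each integrand as polynomial × e^(−2γx²) and use ∫x^(2j)·e^(−2γx²) dx = (2j−1)!!/(4γ)^j · √(π/(2γ)), odd powers → 0; here √(π/(2γ)) = 1.3531.
State is unnormalized: ∫|Ψ|² dx = 0.39425, and ∫Ψ*·x²·Ψ dx = 0.34462, so ⟨x²⟩ = 0.34462 / 0.39425.
⟨x²⟩ = 0.87413.

0.874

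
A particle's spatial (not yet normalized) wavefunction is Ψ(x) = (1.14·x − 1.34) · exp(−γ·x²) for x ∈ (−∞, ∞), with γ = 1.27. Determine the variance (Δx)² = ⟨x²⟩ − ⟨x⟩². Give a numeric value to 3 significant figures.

Compute ⟨x⟩ and ⟨x²⟩ separately, then (Δx)² = ⟨x²⟩ − ⟨x⟩².
Expand each integrand as polynomial × e^(−2γx²) and use ∫x^(2j)·e^(−2γx²) dx = (2j−1)!!/(4γ)^j · √(π/(2γ)), odd powers → 0; here √(π/(2γ)) = 1.1121.
Normalization: ∫|Ψ|² dx = 2.2815.
⟨x⟩ = -0.29317 and ⟨x²⟩ = 0.24595.
(Δx)² = 0.24595 − (-0.29317)² = 0.16000.

0.160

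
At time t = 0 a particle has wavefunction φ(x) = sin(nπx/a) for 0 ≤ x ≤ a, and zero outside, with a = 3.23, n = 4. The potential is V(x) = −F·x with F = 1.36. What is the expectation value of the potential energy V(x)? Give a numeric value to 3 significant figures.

-2.20

⟨V⟩ = ∫ V(x)·|φ|² dx / ∫|φ|² dx.
With sin²θ = (1 − cos2θ)/2 on 0 ≤ x ≤ a: ∫sin²(nπx/a) dx = a/2, ∫x·sin²(nπx/a) dx = a²/4, ∫x²·sin²(nπx/a) dx = a³·(1/6 − 1/(4n²π²)); higher powers xᵏ the same way, integrating xᵏ·cos(2nπx/a) by parts.
State is unnormalized: ∫|φ|² dx = 1.6150, and ∫φ*·V(x)·φ dx = -3.5472, so ⟨V⟩ = -3.5472 / 1.6150.
⟨V⟩ = -2.1964.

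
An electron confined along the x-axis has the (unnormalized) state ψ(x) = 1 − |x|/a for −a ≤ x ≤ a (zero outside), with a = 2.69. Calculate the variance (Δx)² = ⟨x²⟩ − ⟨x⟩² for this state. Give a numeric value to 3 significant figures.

0.724

Compute ⟨x⟩ and ⟨x²⟩ separately, then (Δx)² = ⟨x²⟩ − ⟨x⟩².
ψ is even, so ∫ over [−a, a] = 2∫₀ᵃ with ψ = 1 − x/a there: ∫₀ᵃ (1 − x/a)² dx = a/3, ∫₀ᵃ x²(1 − x/a)² dx = a³/30, ∫₀ᵃ x⁴(1 − x/a)² dx = a⁵/105.
Normalization: ∫|ψ|² dx = 1.7933.
⟨x⟩ = 0.0000 and ⟨x²⟩ = 0.72361.
(Δx)² = 0.72361 − (0.0000)² = 0.72361.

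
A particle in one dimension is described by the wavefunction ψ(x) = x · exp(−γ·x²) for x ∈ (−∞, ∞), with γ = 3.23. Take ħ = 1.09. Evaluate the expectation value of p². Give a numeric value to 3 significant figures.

11.5

p² ψ = −ħ² d²ψ/dx²; ⟨p²⟩ = −ħ² ∫ ψ*·ψ'' dx / ∫|ψ|² dx.
Expand each integrand as polynomial × e^(−2γx²) and use ∫x^(2j)·e^(−2γx²) dx = (2j−1)!!/(4γ)^j · √(π/(2γ)), odd powers → 0; here √(π/(2γ)) = 0.69736. Differentiate with the product rule, d/dx e^(−γx²) = −2γx·e^(−γx²).
State is unnormalized: ∫|ψ|² dx = 0.053975, and ∫ψ*·(−ħ² ψ'') dx = 0.62140, so ⟨p²⟩ = 0.62140 / 0.053975.
⟨p²⟩ = 11.513.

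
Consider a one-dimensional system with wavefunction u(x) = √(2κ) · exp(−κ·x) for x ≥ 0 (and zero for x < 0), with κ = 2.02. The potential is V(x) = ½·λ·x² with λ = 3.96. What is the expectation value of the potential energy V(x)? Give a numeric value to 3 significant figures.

⟨V⟩ = ∫ V(x)·|u|² dx.
Every integrand reduces to terms xʲ·e^(−2κx) on [0, ∞); use ∫₀^∞ xʲ·e^(−2κx) dx = j!/(2κ)^(j+1).
⟨V⟩ = 0.24262.

0.243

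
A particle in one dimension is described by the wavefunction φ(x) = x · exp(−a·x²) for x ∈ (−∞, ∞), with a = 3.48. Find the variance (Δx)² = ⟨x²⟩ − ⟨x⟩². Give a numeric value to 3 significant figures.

0.216

Compute ⟨x⟩ and ⟨x²⟩ separately, then (Δx)² = ⟨x²⟩ − ⟨x⟩².
Expand each integrand as polynomial × e^(−2ax²) and use ∫x^(2j)·e^(−2ax²) dx = (2j−1)!!/(4a)^j · √(π/(2a)), odd powers → 0; here √(π/(2a)) = 0.67185.
Normalization: ∫|φ|² dx = 0.048265.
⟨x⟩ = 0.0000 and ⟨x²⟩ = 0.21552.
(Δx)² = 0.21552 − (0.0000)² = 0.21552.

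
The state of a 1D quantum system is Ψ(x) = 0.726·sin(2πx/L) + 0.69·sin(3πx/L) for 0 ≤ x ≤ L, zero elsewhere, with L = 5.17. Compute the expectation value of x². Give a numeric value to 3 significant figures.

3.47

⟨x²⟩ = ∫ x²·|Ψ|² dx / ∫|Ψ|² dx (integrals over the domain).
On 0 ≤ x ≤ L (j ≠ l): ∫sin²(jπx/L) dx = L/2, ∫sin(jπx/L)·sin(lπx/L) dx = 0; diagonal moments ∫x·sin²(jπx/L) dx = L²/4, ∫x²·sin²(jπx/L) dx = L³·(1/6 − 1/(4j²π²)); cross terms ∫x·sin(jπx/L)·sin(lπx/L) dx = 0 for j + l even and −4jlL²/(π²(j² − l²)²) for j + l odd, ∫x²·sin(jπx/L)·sin(lπx/L) dx = (−1)^(j+l)·4jlL³/(π²(j² − l²)²); higher powers the same way via product-to-sum and parts.
State is unnormalized: ∫|Ψ|² dx = 2.5932, and ∫Ψ*·x²·Ψ dx = 8.9915, so ⟨x²⟩ = 8.9915 / 2.5932.
⟨x²⟩ = 3.4673.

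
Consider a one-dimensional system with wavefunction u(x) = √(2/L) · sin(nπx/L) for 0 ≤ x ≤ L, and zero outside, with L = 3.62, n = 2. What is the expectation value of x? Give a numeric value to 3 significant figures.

1.81

⟨x⟩ = ∫ x·|u|² dx (integrals over the domain).
With sin²θ = (1 − cos2θ)/2 on 0 ≤ x ≤ L: ∫sin²(nπx/L) dx = L/2, ∫x·sin²(nπx/L) dx = L²/4, ∫x²·sin²(nπx/L) dx = L³·(1/6 − 1/(4n²π²)); higher powers xᵏ the same way, integrating xᵏ·cos(2nπx/L) by parts.
⟨x⟩ = 1.8100.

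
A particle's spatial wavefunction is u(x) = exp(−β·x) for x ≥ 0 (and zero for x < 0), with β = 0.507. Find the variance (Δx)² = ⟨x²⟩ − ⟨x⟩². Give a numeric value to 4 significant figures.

Compute ⟨x⟩ and ⟨x²⟩ separately, then (Δx)² = ⟨x²⟩ − ⟨x⟩².
Every integrand reduces to terms xʲ·e^(−2βx) on [0, ∞); use ∫₀^∞ xʲ·e^(−2βx) dx = j!/(2β)^(j+1).
Normalization: ∫|u|² dx = 0.98619.
⟨x⟩ = 0.98619 and ⟨x²⟩ = 1.9452.
(Δx)² = 1.9452 − (0.98619)² = 0.97258.

0.9726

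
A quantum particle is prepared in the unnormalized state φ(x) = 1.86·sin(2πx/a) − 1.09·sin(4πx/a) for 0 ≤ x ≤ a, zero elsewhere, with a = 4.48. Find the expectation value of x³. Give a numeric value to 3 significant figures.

⟨x³⟩ = ∫ x³·|φ|² dx / ∫|φ|² dx (integrals over the domain).
On 0 ≤ x ≤ a (j ≠ l): ∫sin²(jπx/a) dx = a/2, ∫sin(jπx/a)·sin(lπx/a) dx = 0; diagonal moments ∫x·sin²(jπx/a) dx = a²/4, ∫x²·sin²(jπx/a) dx = a³·(1/6 − 1/(4j²π²)); cross terms ∫x·sin(jπx/a)·sin(lπx/a) dx = 0 for j + l even and −4jla²/(π²(j² − l²)²) for j + l odd, ∫x²·sin(jπx/a)·sin(lπx/a) dx = (−1)^(j+l)·4jla³/(π²(j² − l²)²); higher powers the same way via product-to-sum and parts.
State is unnormalized: ∫|φ|² dx = 10.411, and ∫φ*·x³·φ dx = 164.49, so ⟨x³⟩ = 164.49 / 10.411.
⟨x³⟩ = 15.799.

15.8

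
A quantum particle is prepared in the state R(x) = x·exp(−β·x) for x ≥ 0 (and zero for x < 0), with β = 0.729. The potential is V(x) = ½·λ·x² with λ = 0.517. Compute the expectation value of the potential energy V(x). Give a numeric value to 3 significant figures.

1.46

⟨V⟩ = ∫ V(x)·|R|² dx / ∫|R|² dx.
Every integrand reduces to terms xʲ·e^(−2βx) on [0, ∞); use ∫₀^∞ xʲ·e^(−2βx) dx = j!/(2β)^(j+1).
State is unnormalized: ∫|R|² dx = 0.64529, and ∫R*·V(x)·R dx = 0.94164, so ⟨V⟩ = 0.94164 / 0.64529.
⟨V⟩ = 1.4592.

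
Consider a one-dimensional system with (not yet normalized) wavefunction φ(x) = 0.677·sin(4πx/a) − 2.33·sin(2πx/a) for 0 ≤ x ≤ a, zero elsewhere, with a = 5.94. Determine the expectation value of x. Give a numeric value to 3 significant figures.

2.97

⟨x⟩ = ∫ x·|φ|² dx / ∫|φ|² dx (integrals over the domain).
On 0 ≤ x ≤ a (j ≠ l): ∫sin²(jπx/a) dx = a/2, ∫sin(jπx/a)·sin(lπx/a) dx = 0; diagonal moments ∫x·sin²(jπx/a) dx = a²/4, ∫x²·sin²(jπx/a) dx = a³·(1/6 − 1/(4j²π²)); cross terms ∫x·sin(jπx/a)·sin(lπx/a) dx = 0 for j + l even and −4jla²/(π²(j² − l²)²) for j + l odd, ∫x²·sin(jπx/a)·sin(lπx/a) dx = (−1)^(j+l)·4jla³/(π²(j² − l²)²); higher powers the same way via product-to-sum and parts.
State is unnormalized: ∫|φ|² dx = 17.485, and ∫φ*·x·φ dx = 51.931, so ⟨x⟩ = 51.931 / 17.485.
⟨x⟩ = 2.9700.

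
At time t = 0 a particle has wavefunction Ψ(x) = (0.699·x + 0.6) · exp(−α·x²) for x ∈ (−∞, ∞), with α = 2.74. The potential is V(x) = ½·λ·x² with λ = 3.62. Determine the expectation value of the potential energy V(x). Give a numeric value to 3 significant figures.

0.202

⟨V⟩ = ∫ V(x)·|Ψ|² dx / ∫|Ψ|² dx.
Expand each integrand as polynomial × e^(−2αx²) and use ∫x^(2j)·e^(−2αx²) dx = (2j−1)!!/(4α)^j · √(π/(2α)), odd powers → 0; here √(π/(2α)) = 0.75715.
State is unnormalized: ∫|Ψ|² dx = 0.30633, and ∫Ψ*·V(x)·Ψ dx = 0.061738, so ⟨V⟩ = 0.061738 / 0.30633.
⟨V⟩ = 0.20154.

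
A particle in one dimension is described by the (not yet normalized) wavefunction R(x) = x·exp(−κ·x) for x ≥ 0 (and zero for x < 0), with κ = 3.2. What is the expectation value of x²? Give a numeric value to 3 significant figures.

0.293

⟨x²⟩ = ∫ x²·|R|² dx / ∫|R|² dx (integrals over the domain).
Every integrand reduces to terms xʲ·e^(−2κx) on [0, ∞); use ∫₀^∞ xʲ·e^(−2κx) dx = j!/(2κ)^(j+1).
State is unnormalized: ∫|R|² dx = 0.0076294, and ∫R*·x²·R dx = 0.0022352, so ⟨x²⟩ = 0.0022352 / 0.0076294.
⟨x²⟩ = 0.29297.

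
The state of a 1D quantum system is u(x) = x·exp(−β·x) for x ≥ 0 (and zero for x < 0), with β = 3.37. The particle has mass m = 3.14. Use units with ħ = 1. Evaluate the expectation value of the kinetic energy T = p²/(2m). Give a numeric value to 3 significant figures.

1.81

T = −(ħ²/2m) d²/dx², so ⟨T⟩ = −(ħ²/2m) ∫ u*·u'' dx / ∫|u|² dx; with m = 3.14.
Differentiate x·exp(−β·x) with the product rule; every integrand then reduces to terms xʲ·e^(−2βx) on [0, ∞), with ∫₀^∞ xʲ·e^(−2βx) dx = j!/(2β)^(j+1).
State is unnormalized: ∫|u|² dx = 0.0065321, and ∫u*·(−ħ²/2m · u'') dx = 0.011813, so ⟨T⟩ = 0.011813 / 0.0065321.
⟨T⟩ = 1.8084.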